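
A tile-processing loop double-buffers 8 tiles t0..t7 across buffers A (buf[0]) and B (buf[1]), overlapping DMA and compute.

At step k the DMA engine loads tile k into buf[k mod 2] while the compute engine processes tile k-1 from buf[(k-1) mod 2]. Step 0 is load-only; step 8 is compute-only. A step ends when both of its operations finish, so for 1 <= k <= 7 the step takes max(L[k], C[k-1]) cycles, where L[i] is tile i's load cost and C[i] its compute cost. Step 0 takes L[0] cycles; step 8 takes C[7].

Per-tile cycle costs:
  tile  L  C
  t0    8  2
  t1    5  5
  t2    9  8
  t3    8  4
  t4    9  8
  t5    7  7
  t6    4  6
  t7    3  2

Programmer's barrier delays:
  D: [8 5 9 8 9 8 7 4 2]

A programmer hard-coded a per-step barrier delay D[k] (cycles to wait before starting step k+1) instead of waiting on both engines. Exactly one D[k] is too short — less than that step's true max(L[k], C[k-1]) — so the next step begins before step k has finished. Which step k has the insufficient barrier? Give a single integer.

hazard at step 7

step 0: need L[0]=8 = 8; D[0]=8 ok
step 1: need max(L[1]=5,C[0]=2) = 5; D[1]=5 ok
step 2: need max(L[2]=9,C[1]=5) = 9; D[2]=9 ok
step 3: need max(L[3]=8,C[2]=8) = 8; D[3]=8 ok
step 4: need max(L[4]=9,C[3]=4) = 9; D[4]=9 ok
step 5: need max(L[5]=7,C[4]=8) = 8; D[5]=8 ok
step 6: need max(L[6]=4,C[5]=7) = 7; D[6]=7 ok
step 7: need max(L[7]=3,C[6]=6) = 6; D[7]=4 SHORT
step 8: need C[7]=2 = 2; D[8]=2 ok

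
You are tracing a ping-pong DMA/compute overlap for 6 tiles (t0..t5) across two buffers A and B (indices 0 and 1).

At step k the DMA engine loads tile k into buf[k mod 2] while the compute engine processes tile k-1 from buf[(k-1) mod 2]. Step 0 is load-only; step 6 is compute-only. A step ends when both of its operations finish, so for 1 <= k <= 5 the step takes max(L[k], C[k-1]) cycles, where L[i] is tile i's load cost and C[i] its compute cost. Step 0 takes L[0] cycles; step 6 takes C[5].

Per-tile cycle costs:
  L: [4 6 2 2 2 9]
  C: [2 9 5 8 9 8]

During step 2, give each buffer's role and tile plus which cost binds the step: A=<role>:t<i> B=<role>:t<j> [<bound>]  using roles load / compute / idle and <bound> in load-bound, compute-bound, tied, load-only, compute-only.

  0. 4=4c; end=4; A:t0 B:-
  1. max(6,2)=6c; end=10; A:t0 B:t1
  2. max(2,9)=9c; end=19; A:t2 B:t1
  3. max(2,5)=5c; end=24; A:t2 B:t3
  4. max(2,8)=8c; end=32; A:t4 B:t3
  5. max(9,9)=9c; end=41; A:t4 B:t5
  6. 8=8c; end=49; A:t4 B:t5

step 2: A=load:t2 B=compute:t1 [compute-bound]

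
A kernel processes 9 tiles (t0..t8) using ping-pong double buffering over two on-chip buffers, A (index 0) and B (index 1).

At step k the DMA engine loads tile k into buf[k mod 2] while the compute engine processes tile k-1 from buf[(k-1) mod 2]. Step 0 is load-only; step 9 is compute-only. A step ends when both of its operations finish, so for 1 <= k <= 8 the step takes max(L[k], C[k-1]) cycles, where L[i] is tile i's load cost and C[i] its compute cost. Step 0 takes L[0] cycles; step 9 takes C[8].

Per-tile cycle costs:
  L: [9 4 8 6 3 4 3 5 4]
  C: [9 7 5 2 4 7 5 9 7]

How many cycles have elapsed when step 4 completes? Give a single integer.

  0. 9=9c; end=9; A:t0 B:-
  1. max(4,9)=9c; end=18; A:t0 B:t1
  2. max(8,7)=8c; end=26; A:t2 B:t1
  3. max(6,5)=6c; end=32; A:t2 B:t3
  4. max(3,2)=3c; end=35; A:t4 B:t3
  5. max(4,4)=4c; end=39; A:t4 B:t5
  6. max(3,7)=7c; end=46; A:t6 B:t5
  7. max(5,5)=5c; end=51; A:t6 B:t7
  8. max(4,9)=9c; end=60; A:t8 B:t7
  9. 7=7c; end=67; A:t8 B:t7

end_cycle[4] = 35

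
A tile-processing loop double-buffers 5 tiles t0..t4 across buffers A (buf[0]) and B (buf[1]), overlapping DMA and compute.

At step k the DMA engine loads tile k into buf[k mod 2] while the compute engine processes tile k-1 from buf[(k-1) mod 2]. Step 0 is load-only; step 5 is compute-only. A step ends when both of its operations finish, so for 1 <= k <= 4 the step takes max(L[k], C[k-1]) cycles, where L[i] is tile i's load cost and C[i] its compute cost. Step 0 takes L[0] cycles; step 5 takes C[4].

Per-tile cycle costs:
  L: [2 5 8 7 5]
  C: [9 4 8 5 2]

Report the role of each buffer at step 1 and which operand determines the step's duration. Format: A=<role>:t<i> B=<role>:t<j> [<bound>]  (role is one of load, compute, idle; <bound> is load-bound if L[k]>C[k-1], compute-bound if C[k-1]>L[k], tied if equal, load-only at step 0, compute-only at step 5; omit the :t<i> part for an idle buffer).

  0. 2=2c; end=2; A:t0 B:-
  1. max(5,9)=9c; end=11; A:t0 B:t1
  2. max(8,4)=8c; end=19; A:t2 B:t1
  3. max(7,8)=8c; end=27; A:t2 B:t3
  4. max(5,5)=5c; end=32; A:t4 B:t3
  5. 2=2c; end=34; A:t4 B:t3

step 1: A=compute:t0 B=load:t1 [compute-bound]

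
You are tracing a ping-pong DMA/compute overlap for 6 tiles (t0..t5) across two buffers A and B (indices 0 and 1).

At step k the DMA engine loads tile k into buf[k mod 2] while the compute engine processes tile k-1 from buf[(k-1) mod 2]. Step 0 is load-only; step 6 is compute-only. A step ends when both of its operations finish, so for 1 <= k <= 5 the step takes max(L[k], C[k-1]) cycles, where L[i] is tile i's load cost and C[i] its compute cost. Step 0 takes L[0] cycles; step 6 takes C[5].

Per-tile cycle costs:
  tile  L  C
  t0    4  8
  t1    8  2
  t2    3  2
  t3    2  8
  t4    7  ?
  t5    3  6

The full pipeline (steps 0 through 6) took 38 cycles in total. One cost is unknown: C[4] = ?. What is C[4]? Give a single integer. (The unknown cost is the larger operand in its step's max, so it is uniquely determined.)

C[4] = 7

step 0 | dur = L[0]=4 = 4
step 1 | dur = max(L[1]=8, C[0]=8) = 8
step 2 | dur = max(L[2]=3, C[1]=2) = 3
step 3 | dur = max(L[3]=2, C[2]=2) = 2
step 4 | dur = max(L[4]=7, C[3]=8) = 8
step 5 | dur = max(L[5]=3, C[4]=?) = C[4]  (unknown; binding)
step 6 | dur = C[5]=6 = 6
sum of known step durations = 31
dur[5] = total - known = 38 - 31 = 7
C[4] is the binding max in step 5, so C[4] = dur[5] = 7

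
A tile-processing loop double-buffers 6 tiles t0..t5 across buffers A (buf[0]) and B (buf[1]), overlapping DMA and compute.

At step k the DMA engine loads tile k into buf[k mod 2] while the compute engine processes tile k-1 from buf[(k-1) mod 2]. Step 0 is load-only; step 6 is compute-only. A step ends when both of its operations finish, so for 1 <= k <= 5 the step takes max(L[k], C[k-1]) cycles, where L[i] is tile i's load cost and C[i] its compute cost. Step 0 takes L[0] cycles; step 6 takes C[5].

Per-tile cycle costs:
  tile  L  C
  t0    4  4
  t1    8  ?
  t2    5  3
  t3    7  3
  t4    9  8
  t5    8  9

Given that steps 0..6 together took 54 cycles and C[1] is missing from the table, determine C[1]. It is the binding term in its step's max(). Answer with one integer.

C[1] = 9

step 0 → dur = L[0]=4 = 4
step 1 → dur = max(L[1]=8, C[0]=4) = 8
step 2 → dur = max(L[2]=5, C[1]=?) = C[1]  (unknown; binding)
step 3 → dur = max(L[3]=7, C[2]=3) = 7
step 4 → dur = max(L[4]=9, C[3]=3) = 9
step 5 → dur = max(L[5]=8, C[4]=8) = 8
step 6 → dur = C[5]=9 = 9
sum of known step durations = 45
dur[2] = total - known = 54 - 45 = 9
C[1] is the binding max in step 2, so C[1] = dur[2] = 9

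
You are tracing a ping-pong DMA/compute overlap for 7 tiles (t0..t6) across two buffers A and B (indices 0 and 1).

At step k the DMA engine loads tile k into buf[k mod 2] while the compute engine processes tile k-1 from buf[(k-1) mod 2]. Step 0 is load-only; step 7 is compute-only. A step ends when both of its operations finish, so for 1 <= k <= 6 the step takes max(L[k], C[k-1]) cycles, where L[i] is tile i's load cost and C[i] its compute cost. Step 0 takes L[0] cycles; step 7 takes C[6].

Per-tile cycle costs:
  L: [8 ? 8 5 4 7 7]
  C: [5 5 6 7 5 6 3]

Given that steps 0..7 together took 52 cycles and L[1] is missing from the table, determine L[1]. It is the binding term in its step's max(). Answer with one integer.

step 0: dur = L[0]=8 = 8
step 1: dur = max(L[1]=?, C[0]=5) = L[1]  (unknown; binding)
step 2: dur = max(L[2]=8, C[1]=5) = 8
step 3: dur = max(L[3]=5, C[2]=6) = 6
step 4: dur = max(L[4]=4, C[3]=7) = 7
step 5: dur = max(L[5]=7, C[4]=5) = 7
step 6: dur = max(L[6]=7, C[5]=6) = 7
step 7: dur = C[6]=3 = 3
sum of known step durations = 46
dur[1] = total - known = 52 - 46 = 6
L[1] is the binding max in step 1, so L[1] = dur[1] = 6

L[1] = 6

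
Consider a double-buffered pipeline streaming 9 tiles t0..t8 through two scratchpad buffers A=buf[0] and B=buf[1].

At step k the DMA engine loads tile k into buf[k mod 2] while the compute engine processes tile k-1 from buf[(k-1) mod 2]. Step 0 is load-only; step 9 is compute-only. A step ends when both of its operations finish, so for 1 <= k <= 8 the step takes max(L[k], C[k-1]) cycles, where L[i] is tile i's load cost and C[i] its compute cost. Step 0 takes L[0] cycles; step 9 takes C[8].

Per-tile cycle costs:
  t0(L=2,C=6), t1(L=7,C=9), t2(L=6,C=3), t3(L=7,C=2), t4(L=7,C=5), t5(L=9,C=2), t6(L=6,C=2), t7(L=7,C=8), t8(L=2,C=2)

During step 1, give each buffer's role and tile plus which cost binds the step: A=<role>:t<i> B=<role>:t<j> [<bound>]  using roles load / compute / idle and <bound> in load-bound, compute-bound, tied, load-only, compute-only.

step 1: A=compute:t0 B=load:t1 [load-bound]

[0] DMA t0→A (2c) ∥ CU idle ⇒ 2c, clock 2
[1] DMA t1→B (7c) ∥ CU A:t0 (6c) ⇒ 7c, clock 9
[2] DMA t2→A (6c) ∥ CU B:t1 (9c) ⇒ 9c, clock 18
[3] DMA t3→B (7c) ∥ CU A:t2 (3c) ⇒ 7c, clock 25
[4] DMA t4→A (7c) ∥ CU B:t3 (2c) ⇒ 7c, clock 32
[5] DMA t5→B (9c) ∥ CU A:t4 (5c) ⇒ 9c, clock 41
[6] DMA t6→A (6c) ∥ CU B:t5 (2c) ⇒ 6c, clock 47
[7] DMA t7→B (7c) ∥ CU A:t6 (2c) ⇒ 7c, clock 54
[8] DMA t8→A (2c) ∥ CU B:t7 (8c) ⇒ 8c, clock 62
[9] DMA idle ∥ CU A:t8 (2c) ⇒ 2c, clock 64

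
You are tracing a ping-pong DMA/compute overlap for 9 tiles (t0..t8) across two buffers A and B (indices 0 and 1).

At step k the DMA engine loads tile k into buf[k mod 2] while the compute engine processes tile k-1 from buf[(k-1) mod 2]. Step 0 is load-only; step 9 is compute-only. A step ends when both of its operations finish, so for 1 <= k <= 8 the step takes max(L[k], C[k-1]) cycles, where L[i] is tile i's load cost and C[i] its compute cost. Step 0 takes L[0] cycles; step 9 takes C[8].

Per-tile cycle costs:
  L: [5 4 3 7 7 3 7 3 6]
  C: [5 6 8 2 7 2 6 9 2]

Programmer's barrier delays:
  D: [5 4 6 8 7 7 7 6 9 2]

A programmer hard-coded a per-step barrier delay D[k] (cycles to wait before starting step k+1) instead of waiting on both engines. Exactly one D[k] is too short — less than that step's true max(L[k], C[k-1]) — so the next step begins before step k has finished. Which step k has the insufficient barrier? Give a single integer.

k=0 barrier L[0]=5→5c, D[0]=5 ok
k=1 barrier max(L[1]=4,C[0]=5)→5c, D[1]=4 SHORT
k=2 barrier max(L[2]=3,C[1]=6)→6c, D[2]=6 ok
k=3 barrier max(L[3]=7,C[2]=8)→8c, D[3]=8 ok
k=4 barrier max(L[4]=7,C[3]=2)→7c, D[4]=7 ok
k=5 barrier max(L[5]=3,C[4]=7)→7c, D[5]=7 ok
k=6 barrier max(L[6]=7,C[5]=2)→7c, D[6]=7 ok
k=7 barrier max(L[7]=3,C[6]=6)→6c, D[7]=6 ok
k=8 barrier max(L[8]=6,C[7]=9)→9c, D[8]=9 ok
k=9 barrier C[8]=2→2c, D[9]=2 ok

hazard at step 1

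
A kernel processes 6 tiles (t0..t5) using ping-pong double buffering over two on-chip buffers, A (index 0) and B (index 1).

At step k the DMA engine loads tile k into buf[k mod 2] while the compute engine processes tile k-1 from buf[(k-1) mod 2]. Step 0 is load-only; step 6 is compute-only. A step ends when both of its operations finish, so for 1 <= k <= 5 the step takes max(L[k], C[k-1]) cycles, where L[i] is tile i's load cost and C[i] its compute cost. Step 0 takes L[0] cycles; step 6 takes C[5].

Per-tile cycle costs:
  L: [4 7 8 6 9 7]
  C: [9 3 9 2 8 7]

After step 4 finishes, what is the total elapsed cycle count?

end_cycle[4] = 39

[0] DMA t0→A (4c) ∥ CU idle ⇒ 4c, clock 4
[1] DMA t1→B (7c) ∥ CU A:t0 (9c) ⇒ 9c, clock 13
[2] DMA t2→A (8c) ∥ CU B:t1 (3c) ⇒ 8c, clock 21
[3] DMA t3→B (6c) ∥ CU A:t2 (9c) ⇒ 9c, clock 30
[4] DMA t4→A (9c) ∥ CU B:t3 (2c) ⇒ 9c, clock 39
[5] DMA t5→B (7c) ∥ CU A:t4 (8c) ⇒ 8c, clock 47
[6] DMA idle ∥ CU B:t5 (7c) ⇒ 7c, clock 54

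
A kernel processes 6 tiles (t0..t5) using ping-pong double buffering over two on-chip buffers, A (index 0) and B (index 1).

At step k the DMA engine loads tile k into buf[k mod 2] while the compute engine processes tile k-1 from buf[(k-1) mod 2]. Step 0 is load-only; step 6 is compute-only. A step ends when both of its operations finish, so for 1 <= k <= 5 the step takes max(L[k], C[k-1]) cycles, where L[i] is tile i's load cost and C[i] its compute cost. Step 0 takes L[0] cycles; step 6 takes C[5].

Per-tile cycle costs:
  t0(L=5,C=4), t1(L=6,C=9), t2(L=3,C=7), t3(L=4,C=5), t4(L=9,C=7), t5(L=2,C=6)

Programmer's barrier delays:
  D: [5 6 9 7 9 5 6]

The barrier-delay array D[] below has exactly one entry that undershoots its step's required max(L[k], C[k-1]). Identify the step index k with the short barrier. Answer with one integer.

hazard at step 5

step 0: need L[0]=5 = 5; D[0]=5 ok
step 1: need max(L[1]=6,C[0]=4) = 6; D[1]=6 ok
step 2: need max(L[2]=3,C[1]=9) = 9; D[2]=9 ok
step 3: need max(L[3]=4,C[2]=7) = 7; D[3]=7 ok
step 4: need max(L[4]=9,C[3]=5) = 9; D[4]=9 ok
step 5: need max(L[5]=2,C[4]=7) = 7; D[5]=5 SHORT
step 6: need C[5]=6 = 6; D[6]=6 ok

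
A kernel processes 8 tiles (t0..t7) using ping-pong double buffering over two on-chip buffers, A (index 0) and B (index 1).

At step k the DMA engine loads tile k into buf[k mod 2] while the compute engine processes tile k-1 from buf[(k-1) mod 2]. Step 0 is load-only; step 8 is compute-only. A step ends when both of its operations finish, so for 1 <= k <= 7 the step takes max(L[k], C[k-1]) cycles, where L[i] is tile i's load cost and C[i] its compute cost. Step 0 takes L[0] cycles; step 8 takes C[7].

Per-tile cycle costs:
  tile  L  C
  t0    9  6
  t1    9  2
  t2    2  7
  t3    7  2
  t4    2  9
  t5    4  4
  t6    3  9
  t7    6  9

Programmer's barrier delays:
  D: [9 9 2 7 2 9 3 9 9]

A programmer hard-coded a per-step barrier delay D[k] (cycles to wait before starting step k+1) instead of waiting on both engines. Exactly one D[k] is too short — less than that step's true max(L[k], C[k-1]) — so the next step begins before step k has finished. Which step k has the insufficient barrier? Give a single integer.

step 0: need L[0]=9 = 9; D[0]=9 ok
step 1: need max(L[1]=9,C[0]=6) = 9; D[1]=9 ok
step 2: need max(L[2]=2,C[1]=2) = 2; D[2]=2 ok
step 3: need max(L[3]=7,C[2]=7) = 7; D[3]=7 ok
step 4: need max(L[4]=2,C[3]=2) = 2; D[4]=2 ok
step 5: need max(L[5]=4,C[4]=9) = 9; D[5]=9 ok
step 6: need max(L[6]=3,C[5]=4) = 4; D[6]=3 SHORT
step 7: need max(L[7]=6,C[6]=9) = 9; D[7]=9 ok
step 8: need C[7]=9 = 9; D[8]=9 ok

hazard at step 6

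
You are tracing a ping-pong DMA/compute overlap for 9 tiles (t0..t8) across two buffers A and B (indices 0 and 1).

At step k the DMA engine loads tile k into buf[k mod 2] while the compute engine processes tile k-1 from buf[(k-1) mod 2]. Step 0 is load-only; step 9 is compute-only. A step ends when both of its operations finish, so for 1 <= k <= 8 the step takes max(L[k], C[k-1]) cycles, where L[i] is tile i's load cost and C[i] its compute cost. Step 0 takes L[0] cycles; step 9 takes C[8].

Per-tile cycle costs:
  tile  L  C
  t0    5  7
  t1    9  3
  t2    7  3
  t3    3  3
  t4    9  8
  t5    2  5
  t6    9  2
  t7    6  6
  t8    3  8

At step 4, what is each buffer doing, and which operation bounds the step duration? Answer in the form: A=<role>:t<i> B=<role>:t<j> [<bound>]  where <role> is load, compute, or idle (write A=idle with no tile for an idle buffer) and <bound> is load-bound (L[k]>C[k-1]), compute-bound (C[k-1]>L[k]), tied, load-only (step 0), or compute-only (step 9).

k=0 load=t0/5c comp=- wait=5 total=5
k=1 load=t1/9c comp=t0/7c wait=9 total=14
k=2 load=t2/7c comp=t1/3c wait=7 total=21
k=3 load=t3/3c comp=t2/3c wait=3 total=24
k=4 load=t4/9c comp=t3/3c wait=9 total=33
k=5 load=t5/2c comp=t4/8c wait=8 total=41
k=6 load=t6/9c comp=t5/5c wait=9 total=50
k=7 load=t7/6c comp=t6/2c wait=6 total=56
k=8 load=t8/3c comp=t7/6c wait=6 total=62
k=9 load=- comp=t8/8c wait=8 total=70

step 4: A=load:t4 B=compute:t3 [load-bound]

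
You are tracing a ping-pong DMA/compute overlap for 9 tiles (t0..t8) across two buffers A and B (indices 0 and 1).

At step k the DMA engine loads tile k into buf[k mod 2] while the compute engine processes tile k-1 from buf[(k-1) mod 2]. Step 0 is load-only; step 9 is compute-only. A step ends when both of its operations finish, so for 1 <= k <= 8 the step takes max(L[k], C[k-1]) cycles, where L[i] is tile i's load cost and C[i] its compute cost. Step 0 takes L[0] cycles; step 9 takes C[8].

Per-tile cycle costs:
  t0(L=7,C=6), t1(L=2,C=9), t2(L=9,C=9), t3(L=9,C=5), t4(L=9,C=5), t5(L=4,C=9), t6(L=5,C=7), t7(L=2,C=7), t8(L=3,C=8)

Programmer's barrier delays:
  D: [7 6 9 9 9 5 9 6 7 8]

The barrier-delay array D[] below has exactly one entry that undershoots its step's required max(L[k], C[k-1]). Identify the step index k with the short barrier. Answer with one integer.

hazard at step 7

step 0: need L[0]=7 = 7; D[0]=7 ok
step 1: need max(L[1]=2,C[0]=6) = 6; D[1]=6 ok
step 2: need max(L[2]=9,C[1]=9) = 9; D[2]=9 ok
step 3: need max(L[3]=9,C[2]=9) = 9; D[3]=9 ok
step 4: need max(L[4]=9,C[3]=5) = 9; D[4]=9 ok
step 5: need max(L[5]=4,C[4]=5) = 5; D[5]=5 ok
step 6: need max(L[6]=5,C[5]=9) = 9; D[6]=9 ok
step 7: need max(L[7]=2,C[6]=7) = 7; D[7]=6 SHORT
step 8: need max(L[8]=3,C[7]=7) = 7; D[8]=7 ok
step 9: need C[8]=8 = 8; D[9]=8 ok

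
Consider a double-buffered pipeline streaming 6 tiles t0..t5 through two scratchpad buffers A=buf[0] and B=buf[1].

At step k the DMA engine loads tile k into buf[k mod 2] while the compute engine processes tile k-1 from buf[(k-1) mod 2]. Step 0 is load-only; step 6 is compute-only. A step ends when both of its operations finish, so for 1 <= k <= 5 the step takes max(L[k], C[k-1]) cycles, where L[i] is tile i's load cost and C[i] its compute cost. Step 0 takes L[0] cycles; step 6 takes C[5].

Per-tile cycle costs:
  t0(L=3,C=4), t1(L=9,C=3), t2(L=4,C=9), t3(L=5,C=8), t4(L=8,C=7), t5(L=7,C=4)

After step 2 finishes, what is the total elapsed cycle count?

  0. 3=3c; end=3; A:t0 B:-
  1. max(9,4)=9c; end=12; A:t0 B:t1
  2. max(4,3)=4c; end=16; A:t2 B:t1
  3. max(5,9)=9c; end=25; A:t2 B:t3
  4. max(8,8)=8c; end=33; A:t4 B:t3
  5. max(7,7)=7c; end=40; A:t4 B:t5
  6. 4=4c; end=44; A:t4 B:t5

end_cycle[2] = 16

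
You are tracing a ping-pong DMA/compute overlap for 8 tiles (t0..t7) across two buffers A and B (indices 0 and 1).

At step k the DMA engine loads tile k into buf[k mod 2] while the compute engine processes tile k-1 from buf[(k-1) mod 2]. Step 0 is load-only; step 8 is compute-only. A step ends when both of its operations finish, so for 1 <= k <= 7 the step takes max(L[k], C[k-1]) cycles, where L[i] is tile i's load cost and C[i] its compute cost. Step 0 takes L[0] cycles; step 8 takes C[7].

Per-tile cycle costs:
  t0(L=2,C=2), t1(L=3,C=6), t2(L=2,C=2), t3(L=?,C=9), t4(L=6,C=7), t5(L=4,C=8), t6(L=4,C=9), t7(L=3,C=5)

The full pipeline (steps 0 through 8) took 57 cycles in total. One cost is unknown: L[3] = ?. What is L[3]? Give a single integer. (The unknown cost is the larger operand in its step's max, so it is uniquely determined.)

L[3] = 8

step 0 | dur = L[0]=2 = 2
step 1 | dur = max(L[1]=3, C[0]=2) = 3
step 2 | dur = max(L[2]=2, C[1]=6) = 6
step 3 | dur = max(L[3]=?, C[2]=2) = L[3]  (unknown; binding)
step 4 | dur = max(L[4]=6, C[3]=9) = 9
step 5 | dur = max(L[5]=4, C[4]=7) = 7
step 6 | dur = max(L[6]=4, C[5]=8) = 8
step 7 | dur = max(L[7]=3, C[6]=9) = 9
step 8 | dur = C[7]=5 = 5
sum of known step durations = 49
dur[3] = total - known = 57 - 49 = 8
L[3] is the binding max in step 3, so L[3] = dur[3] = 8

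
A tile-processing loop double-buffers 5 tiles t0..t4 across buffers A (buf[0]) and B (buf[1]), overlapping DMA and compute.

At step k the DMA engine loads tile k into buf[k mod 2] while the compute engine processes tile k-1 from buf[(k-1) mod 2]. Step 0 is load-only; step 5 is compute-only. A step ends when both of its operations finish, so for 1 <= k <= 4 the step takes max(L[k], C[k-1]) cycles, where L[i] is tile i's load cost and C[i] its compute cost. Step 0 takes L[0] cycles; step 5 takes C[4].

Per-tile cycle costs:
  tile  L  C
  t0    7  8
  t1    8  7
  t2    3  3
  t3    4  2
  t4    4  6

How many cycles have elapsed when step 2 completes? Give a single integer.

end_cycle[2] = 22

step 0: L[0]=7 → dur=7, Σ=7 | A=load:t0 B=idle [load-only]
step 1: L[1]=8 C[0]=8 → dur=8, Σ=15 | A=compute:t0 B=load:t1 [tied]
step 2: L[2]=3 C[1]=7 → dur=7, Σ=22 | A=load:t2 B=compute:t1 [compute-bound]
step 3: L[3]=4 C[2]=3 → dur=4, Σ=26 | A=compute:t2 B=load:t3 [load-bound]
step 4: L[4]=4 C[3]=2 → dur=4, Σ=30 | A=load:t4 B=compute:t3 [load-bound]
step 5: C[4]=6 → dur=6, Σ=36 | A=compute:t4 B=idle [compute-only]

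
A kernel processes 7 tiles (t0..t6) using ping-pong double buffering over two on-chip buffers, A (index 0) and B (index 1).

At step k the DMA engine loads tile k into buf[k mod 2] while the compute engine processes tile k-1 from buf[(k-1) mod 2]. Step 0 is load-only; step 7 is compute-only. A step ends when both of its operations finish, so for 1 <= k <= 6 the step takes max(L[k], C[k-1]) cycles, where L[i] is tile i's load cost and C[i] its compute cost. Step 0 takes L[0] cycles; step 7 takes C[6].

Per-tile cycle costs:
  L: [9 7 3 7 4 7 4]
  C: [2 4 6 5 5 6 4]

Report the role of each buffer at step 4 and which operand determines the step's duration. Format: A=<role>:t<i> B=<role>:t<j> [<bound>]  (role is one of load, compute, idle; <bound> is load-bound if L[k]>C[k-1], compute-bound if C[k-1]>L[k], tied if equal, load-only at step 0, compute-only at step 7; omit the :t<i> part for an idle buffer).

step 4: A=load:t4 B=compute:t3 [compute-bound]

k=0 load=t0/9c comp=- wait=9 total=9
k=1 load=t1/7c comp=t0/2c wait=7 total=16
k=2 load=t2/3c comp=t1/4c wait=4 total=20
k=3 load=t3/7c comp=t2/6c wait=7 total=27
k=4 load=t4/4c comp=t3/5c wait=5 total=32
k=5 load=t5/7c comp=t4/5c wait=7 total=39
k=6 load=t6/4c comp=t5/6c wait=6 total=45
k=7 load=- comp=t6/4c wait=4 total=49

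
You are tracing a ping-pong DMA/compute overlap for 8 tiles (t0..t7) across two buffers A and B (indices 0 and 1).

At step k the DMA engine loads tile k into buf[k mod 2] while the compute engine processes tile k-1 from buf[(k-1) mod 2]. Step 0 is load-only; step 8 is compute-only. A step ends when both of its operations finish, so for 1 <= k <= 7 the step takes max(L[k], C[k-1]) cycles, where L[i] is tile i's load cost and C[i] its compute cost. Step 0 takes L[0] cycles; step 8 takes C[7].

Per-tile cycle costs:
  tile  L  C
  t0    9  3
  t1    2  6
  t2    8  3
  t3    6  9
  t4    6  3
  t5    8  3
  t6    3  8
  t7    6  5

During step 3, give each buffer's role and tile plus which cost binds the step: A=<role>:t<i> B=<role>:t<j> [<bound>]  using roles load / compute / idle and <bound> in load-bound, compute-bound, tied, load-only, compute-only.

step 3: A=compute:t2 B=load:t3 [load-bound]

k=0 load=t0/9c comp=- wait=9 total=9
k=1 load=t1/2c comp=t0/3c wait=3 total=12
k=2 load=t2/8c comp=t1/6c wait=8 total=20
k=3 load=t3/6c comp=t2/3c wait=6 total=26
k=4 load=t4/6c comp=t3/9c wait=9 total=35
k=5 load=t5/8c comp=t4/3c wait=8 total=43
k=6 load=t6/3c comp=t5/3c wait=3 total=46
k=7 load=t7/6c comp=t6/8c wait=8 total=54
k=8 load=- comp=t7/5c wait=5 total=59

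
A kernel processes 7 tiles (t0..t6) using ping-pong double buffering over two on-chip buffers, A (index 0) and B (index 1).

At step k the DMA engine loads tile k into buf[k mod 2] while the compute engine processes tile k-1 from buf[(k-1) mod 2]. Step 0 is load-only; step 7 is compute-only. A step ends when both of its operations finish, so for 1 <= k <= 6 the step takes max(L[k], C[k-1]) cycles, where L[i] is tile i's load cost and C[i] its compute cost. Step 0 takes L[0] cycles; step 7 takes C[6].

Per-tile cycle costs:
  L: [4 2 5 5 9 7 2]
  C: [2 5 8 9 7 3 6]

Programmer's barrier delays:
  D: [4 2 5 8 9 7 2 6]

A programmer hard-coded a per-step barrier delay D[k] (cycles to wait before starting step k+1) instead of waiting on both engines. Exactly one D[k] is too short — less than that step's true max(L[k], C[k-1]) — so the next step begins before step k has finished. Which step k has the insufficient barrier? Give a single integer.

hazard at step 6

step 0: need L[0]=4 = 4; D[0]=4 ok
step 1: need max(L[1]=2,C[0]=2) = 2; D[1]=2 ok
step 2: need max(L[2]=5,C[1]=5) = 5; D[2]=5 ok
step 3: need max(L[3]=5,C[2]=8) = 8; D[3]=8 ok
step 4: need max(L[4]=9,C[3]=9) = 9; D[4]=9 ok
step 5: need max(L[5]=7,C[4]=7) = 7; D[5]=7 ok
step 6: need max(L[6]=2,C[5]=3) = 3; D[6]=2 SHORT
step 7: need C[6]=6 = 6; D[7]=6 ok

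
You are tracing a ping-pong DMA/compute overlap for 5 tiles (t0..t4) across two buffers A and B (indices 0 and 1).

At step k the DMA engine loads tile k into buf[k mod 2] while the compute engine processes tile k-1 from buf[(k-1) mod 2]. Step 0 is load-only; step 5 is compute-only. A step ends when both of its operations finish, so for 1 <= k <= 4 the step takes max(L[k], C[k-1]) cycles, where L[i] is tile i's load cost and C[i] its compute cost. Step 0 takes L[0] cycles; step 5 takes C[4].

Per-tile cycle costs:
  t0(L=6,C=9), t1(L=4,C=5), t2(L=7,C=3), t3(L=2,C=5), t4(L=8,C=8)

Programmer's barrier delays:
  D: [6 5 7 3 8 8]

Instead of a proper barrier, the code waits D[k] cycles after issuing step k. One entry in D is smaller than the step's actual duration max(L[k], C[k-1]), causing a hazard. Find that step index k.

k=0 barrier L[0]=6→6c, D[0]=6 ok
k=1 barrier max(L[1]=4,C[0]=9)→9c, D[1]=5 SHORT
k=2 barrier max(L[2]=7,C[1]=5)→7c, D[2]=7 ok
k=3 barrier max(L[3]=2,C[2]=3)→3c, D[3]=3 ok
k=4 barrier max(L[4]=8,C[3]=5)→8c, D[4]=8 ok
k=5 barrier C[4]=8→8c, D[5]=8 ok

hazard at step 1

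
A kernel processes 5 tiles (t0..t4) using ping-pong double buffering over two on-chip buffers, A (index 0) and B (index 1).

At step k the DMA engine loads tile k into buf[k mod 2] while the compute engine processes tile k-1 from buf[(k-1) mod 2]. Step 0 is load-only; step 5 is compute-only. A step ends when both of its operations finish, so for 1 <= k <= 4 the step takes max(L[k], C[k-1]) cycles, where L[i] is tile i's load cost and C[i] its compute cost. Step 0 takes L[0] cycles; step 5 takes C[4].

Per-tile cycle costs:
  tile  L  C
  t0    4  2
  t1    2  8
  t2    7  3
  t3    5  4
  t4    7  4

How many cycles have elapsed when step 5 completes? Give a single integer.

end_cycle[5] = 30

[0] DMA t0→A (4c) ∥ CU idle ⇒ 4c, clock 4
[1] DMA t1→B (2c) ∥ CU A:t0 (2c) ⇒ 2c, clock 6
[2] DMA t2→A (7c) ∥ CU B:t1 (8c) ⇒ 8c, clock 14
[3] DMA t3→B (5c) ∥ CU A:t2 (3c) ⇒ 5c, clock 19
[4] DMA t4→A (7c) ∥ CU B:t3 (4c) ⇒ 7c, clock 26
[5] DMA idle ∥ CU A:t4 (4c) ⇒ 4c, clock 30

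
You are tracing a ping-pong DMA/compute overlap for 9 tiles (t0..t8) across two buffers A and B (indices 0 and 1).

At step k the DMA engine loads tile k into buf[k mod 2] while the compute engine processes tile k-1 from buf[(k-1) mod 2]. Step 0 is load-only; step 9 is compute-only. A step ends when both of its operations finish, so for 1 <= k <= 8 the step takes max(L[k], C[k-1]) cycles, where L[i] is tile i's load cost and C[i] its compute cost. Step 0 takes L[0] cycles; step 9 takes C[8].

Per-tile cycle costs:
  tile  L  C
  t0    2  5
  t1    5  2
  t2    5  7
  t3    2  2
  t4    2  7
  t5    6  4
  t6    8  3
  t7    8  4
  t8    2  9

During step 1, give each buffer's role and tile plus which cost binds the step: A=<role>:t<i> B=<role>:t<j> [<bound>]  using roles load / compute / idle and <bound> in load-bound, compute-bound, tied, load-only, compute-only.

step 1: A=compute:t0 B=load:t1 [tied]

  0. 2=2c; end=2; A:t0 B:-
  1. max(5,5)=5c; end=7; A:t0 B:t1
  2. max(5,2)=5c; end=12; A:t2 B:t1
  3. max(2,7)=7c; end=19; A:t2 B:t3
  4. max(2,2)=2c; end=21; A:t4 B:t3
  5. max(6,7)=7c; end=28; A:t4 B:t5
  6. max(8,4)=8c; end=36; A:t6 B:t5
  7. max(8,3)=8c; end=44; A:t6 B:t7
  8. max(2,4)=4c; end=48; A:t8 B:t7
  9. 9=9c; end=57; A:t8 B:t7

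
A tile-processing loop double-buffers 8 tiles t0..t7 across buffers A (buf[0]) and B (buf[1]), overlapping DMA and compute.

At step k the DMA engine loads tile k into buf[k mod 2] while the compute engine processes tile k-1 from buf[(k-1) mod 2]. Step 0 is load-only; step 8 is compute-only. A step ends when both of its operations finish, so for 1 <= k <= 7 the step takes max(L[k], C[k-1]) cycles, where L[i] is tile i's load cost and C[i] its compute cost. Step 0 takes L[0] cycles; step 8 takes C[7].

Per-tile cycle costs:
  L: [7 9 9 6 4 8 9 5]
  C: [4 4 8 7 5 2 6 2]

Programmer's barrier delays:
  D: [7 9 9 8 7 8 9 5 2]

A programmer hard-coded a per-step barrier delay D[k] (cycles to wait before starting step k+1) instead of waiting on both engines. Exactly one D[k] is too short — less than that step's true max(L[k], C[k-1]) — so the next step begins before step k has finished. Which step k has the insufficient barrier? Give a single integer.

k=0 barrier L[0]=7→7c, D[0]=7 ok
k=1 barrier max(L[1]=9,C[0]=4)→9c, D[1]=9 ok
k=2 barrier max(L[2]=9,C[1]=4)→9c, D[2]=9 ok
k=3 barrier max(L[3]=6,C[2]=8)→8c, D[3]=8 ok
k=4 barrier max(L[4]=4,C[3]=7)→7c, D[4]=7 ok
k=5 barrier max(L[5]=8,C[4]=5)→8c, D[5]=8 ok
k=6 barrier max(L[6]=9,C[5]=2)→9c, D[6]=9 ok
k=7 barrier max(L[7]=5,C[6]=6)→6c, D[7]=5 SHORT
k=8 barrier C[7]=2→2c, D[8]=2 ok

hazard at step 7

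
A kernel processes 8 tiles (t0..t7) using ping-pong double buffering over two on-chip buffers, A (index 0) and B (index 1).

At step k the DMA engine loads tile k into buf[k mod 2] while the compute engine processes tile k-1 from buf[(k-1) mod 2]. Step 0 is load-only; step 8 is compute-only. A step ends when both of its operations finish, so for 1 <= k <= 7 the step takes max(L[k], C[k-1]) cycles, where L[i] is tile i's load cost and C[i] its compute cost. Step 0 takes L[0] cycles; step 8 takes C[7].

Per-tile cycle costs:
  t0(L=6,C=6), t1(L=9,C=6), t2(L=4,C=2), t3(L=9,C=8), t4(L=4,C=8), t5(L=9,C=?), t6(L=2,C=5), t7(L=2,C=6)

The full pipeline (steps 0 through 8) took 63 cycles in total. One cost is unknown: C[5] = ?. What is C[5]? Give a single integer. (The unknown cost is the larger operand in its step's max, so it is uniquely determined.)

step 0 = dur = L[0]=6 = 6
step 1 = dur = max(L[1]=9, C[0]=6) = 9
step 2 = dur = max(L[2]=4, C[1]=6) = 6
step 3 = dur = max(L[3]=9, C[2]=2) = 9
step 4 = dur = max(L[4]=4, C[3]=8) = 8
step 5 = dur = max(L[5]=9, C[4]=8) = 9
step 6 = dur = max(L[6]=2, C[5]=?) = C[5]  (unknown; binding)
step 7 = dur = max(L[7]=2, C[6]=5) = 5
step 8 = dur = C[7]=6 = 6
sum of known step durations = 58
dur[6] = total - known = 63 - 58 = 5
C[5] is the binding max in step 6, so C[5] = dur[6] = 5

C[5] = 5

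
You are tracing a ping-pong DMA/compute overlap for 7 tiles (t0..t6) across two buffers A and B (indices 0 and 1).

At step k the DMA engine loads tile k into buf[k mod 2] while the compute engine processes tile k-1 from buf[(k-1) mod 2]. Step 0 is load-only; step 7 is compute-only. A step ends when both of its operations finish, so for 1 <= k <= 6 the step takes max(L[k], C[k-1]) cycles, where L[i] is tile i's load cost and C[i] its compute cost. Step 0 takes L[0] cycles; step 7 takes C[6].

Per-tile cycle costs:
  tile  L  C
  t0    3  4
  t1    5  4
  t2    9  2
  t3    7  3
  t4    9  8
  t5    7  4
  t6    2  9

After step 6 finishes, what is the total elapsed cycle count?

[0] DMA t0→A (3c) ∥ CU idle ⇒ 3c, clock 3
[1] DMA t1→B (5c) ∥ CU A:t0 (4c) ⇒ 5c, clock 8
[2] DMA t2→A (9c) ∥ CU B:t1 (4c) ⇒ 9c, clock 17
[3] DMA t3→B (7c) ∥ CU A:t2 (2c) ⇒ 7c, clock 24
[4] DMA t4→A (9c) ∥ CU B:t3 (3c) ⇒ 9c, clock 33
[5] DMA t5→B (7c) ∥ CU A:t4 (8c) ⇒ 8c, clock 41
[6] DMA t6→A (2c) ∥ CU B:t5 (4c) ⇒ 4c, clock 45
[7] DMA idle ∥ CU A:t6 (9c) ⇒ 9c, clock 54

end_cycle[6] = 45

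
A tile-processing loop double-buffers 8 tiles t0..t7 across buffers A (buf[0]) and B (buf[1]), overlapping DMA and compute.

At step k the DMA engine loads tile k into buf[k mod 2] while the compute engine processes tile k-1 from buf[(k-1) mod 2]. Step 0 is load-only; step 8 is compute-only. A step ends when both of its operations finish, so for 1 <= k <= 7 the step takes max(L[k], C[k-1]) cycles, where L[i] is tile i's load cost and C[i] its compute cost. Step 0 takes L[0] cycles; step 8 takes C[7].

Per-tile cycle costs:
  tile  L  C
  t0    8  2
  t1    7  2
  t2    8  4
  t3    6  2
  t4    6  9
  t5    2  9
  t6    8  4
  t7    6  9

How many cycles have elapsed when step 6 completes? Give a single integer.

end_cycle[6] = 53

[0] DMA t0→A (8c) ∥ CU idle ⇒ 8c, clock 8
[1] DMA t1→B (7c) ∥ CU A:t0 (2c) ⇒ 7c, clock 15
[2] DMA t2→A (8c) ∥ CU B:t1 (2c) ⇒ 8c, clock 23
[3] DMA t3→B (6c) ∥ CU A:t2 (4c) ⇒ 6c, clock 29
[4] DMA t4→A (6c) ∥ CU B:t3 (2c) ⇒ 6c, clock 35
[5] DMA t5→B (2c) ∥ CU A:t4 (9c) ⇒ 9c, clock 44
[6] DMA t6→A (8c) ∥ CU B:t5 (9c) ⇒ 9c, clock 53
[7] DMA t7→B (6c) ∥ CU A:t6 (4c) ⇒ 6c, clock 59
[8] DMA idle ∥ CU B:t7 (9c) ⇒ 9c, clock 68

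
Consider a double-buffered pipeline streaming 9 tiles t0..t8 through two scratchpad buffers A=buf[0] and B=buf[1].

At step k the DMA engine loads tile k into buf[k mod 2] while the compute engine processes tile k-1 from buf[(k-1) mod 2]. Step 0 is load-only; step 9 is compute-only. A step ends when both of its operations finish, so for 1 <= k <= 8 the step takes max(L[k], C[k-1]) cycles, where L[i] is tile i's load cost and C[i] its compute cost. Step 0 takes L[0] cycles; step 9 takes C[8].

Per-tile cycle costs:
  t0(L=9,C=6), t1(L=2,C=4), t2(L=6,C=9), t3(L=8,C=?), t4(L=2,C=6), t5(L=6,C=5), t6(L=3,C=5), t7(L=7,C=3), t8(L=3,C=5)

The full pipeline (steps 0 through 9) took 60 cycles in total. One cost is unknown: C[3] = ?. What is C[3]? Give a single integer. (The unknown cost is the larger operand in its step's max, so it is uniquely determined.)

step 0 = dur = L[0]=9 = 9
step 1 = dur = max(L[1]=2, C[0]=6) = 6
step 2 = dur = max(L[2]=6, C[1]=4) = 6
step 3 = dur = max(L[3]=8, C[2]=9) = 9
step 4 = dur = max(L[4]=2, C[3]=?) = C[3]  (unknown; binding)
step 5 = dur = max(L[5]=6, C[4]=6) = 6
step 6 = dur = max(L[6]=3, C[5]=5) = 5
step 7 = dur = max(L[7]=7, C[6]=5) = 7
step 8 = dur = max(L[8]=3, C[7]=3) = 3
step 9 = dur = C[8]=5 = 5
sum of known step durations = 56
dur[4] = total - known = 60 - 56 = 4
C[3] is the binding max in step 4, so C[3] = dur[4] = 4

C[3] = 4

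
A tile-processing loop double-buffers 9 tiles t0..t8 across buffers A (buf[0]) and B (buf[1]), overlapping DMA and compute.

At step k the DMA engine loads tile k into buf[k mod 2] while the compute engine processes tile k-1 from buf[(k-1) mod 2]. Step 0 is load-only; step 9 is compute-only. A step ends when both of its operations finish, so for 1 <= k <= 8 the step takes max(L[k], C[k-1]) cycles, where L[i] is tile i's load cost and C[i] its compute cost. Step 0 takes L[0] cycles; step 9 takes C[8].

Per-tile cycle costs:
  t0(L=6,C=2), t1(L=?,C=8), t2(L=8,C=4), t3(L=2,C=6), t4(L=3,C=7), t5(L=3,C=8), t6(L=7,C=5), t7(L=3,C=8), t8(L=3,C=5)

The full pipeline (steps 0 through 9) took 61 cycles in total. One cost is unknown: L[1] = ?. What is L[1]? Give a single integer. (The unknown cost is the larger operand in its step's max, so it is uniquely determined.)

step 0: dur = L[0]=6 = 6
step 1: dur = max(L[1]=?, C[0]=2) = L[1]  (unknown; binding)
step 2: dur = max(L[2]=8, C[1]=8) = 8
step 3: dur = max(L[3]=2, C[2]=4) = 4
step 4: dur = max(L[4]=3, C[3]=6) = 6
step 5: dur = max(L[5]=3, C[4]=7) = 7
step 6: dur = max(L[6]=7, C[5]=8) = 8
step 7: dur = max(L[7]=3, C[6]=5) = 5
step 8: dur = max(L[8]=3, C[7]=8) = 8
step 9: dur = C[8]=5 = 5
sum of known step durations = 57
dur[1] = total - known = 61 - 57 = 4
L[1] is the binding max in step 1, so L[1] = dur[1] = 4

L[1] = 4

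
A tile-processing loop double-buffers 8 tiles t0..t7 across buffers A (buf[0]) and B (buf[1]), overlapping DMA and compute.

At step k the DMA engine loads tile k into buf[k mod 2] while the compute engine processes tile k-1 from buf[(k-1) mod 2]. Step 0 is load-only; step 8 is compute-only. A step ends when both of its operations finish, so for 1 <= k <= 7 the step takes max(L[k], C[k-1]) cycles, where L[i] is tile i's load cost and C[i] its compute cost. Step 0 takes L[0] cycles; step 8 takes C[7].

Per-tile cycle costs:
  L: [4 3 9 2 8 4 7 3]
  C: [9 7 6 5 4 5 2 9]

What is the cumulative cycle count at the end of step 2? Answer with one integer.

end_cycle[2] = 22

[0] DMA t0→A (4c) ∥ CU idle ⇒ 4c, clock 4
[1] DMA t1→B (3c) ∥ CU A:t0 (9c) ⇒ 9c, clock 13
[2] DMA t2→A (9c) ∥ CU B:t1 (7c) ⇒ 9c, clock 22
[3] DMA t3→B (2c) ∥ CU A:t2 (6c) ⇒ 6c, clock 28
[4] DMA t4→A (8c) ∥ CU B:t3 (5c) ⇒ 8c, clock 36
[5] DMA t5→B (4c) ∥ CU A:t4 (4c) ⇒ 4c, clock 40
[6] DMA t6→A (7c) ∥ CU B:t5 (5c) ⇒ 7c, clock 47
[7] DMA t7→B (3c) ∥ CU A:t6 (2c) ⇒ 3c, clock 50
[8] DMA idle ∥ CU B:t7 (9c) ⇒ 9c, clock 59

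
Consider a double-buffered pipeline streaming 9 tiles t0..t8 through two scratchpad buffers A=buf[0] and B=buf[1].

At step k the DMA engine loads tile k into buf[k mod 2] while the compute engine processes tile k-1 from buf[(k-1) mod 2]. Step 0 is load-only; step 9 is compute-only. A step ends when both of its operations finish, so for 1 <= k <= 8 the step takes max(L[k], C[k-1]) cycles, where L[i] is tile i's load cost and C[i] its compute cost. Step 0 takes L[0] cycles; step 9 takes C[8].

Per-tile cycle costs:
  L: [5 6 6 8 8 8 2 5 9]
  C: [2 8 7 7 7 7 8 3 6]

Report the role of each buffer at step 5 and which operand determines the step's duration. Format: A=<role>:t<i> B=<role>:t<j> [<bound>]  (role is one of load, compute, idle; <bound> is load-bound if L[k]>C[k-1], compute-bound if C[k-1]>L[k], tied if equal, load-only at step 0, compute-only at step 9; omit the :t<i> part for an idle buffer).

k=0 load=t0/5c comp=- wait=5 total=5
k=1 load=t1/6c comp=t0/2c wait=6 total=11
k=2 load=t2/6c comp=t1/8c wait=8 total=19
k=3 load=t3/8c comp=t2/7c wait=8 total=27
k=4 load=t4/8c comp=t3/7c wait=8 total=35
k=5 load=t5/8c comp=t4/7c wait=8 total=43
k=6 load=t6/2c comp=t5/7c wait=7 total=50
k=7 load=t7/5c comp=t6/8c wait=8 total=58
k=8 load=t8/9c comp=t7/3c wait=9 total=67
k=9 load=- comp=t8/6c wait=6 total=73

step 5: A=compute:t4 B=load:t5 [load-bound]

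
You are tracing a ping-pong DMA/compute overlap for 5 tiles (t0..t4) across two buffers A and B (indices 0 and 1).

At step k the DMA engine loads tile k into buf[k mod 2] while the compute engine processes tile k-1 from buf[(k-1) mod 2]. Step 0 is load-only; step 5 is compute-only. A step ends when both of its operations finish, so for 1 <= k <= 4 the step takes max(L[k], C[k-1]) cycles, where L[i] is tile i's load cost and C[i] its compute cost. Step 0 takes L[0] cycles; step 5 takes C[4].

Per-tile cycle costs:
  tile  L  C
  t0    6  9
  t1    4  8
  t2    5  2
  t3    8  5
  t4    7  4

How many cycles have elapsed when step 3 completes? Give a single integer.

[0] DMA t0→A (6c) ∥ CU idle ⇒ 6c, clock 6
[1] DMA t1→B (4c) ∥ CU A:t0 (9c) ⇒ 9c, clock 15
[2] DMA t2→A (5c) ∥ CU B:t1 (8c) ⇒ 8c, clock 23
[3] DMA t3→B (8c) ∥ CU A:t2 (2c) ⇒ 8c, clock 31
[4] DMA t4→A (7c) ∥ CU B:t3 (5c) ⇒ 7c, clock 38
[5] DMA idle ∥ CU A:t4 (4c) ⇒ 4c, clock 42

end_cycle[3] = 31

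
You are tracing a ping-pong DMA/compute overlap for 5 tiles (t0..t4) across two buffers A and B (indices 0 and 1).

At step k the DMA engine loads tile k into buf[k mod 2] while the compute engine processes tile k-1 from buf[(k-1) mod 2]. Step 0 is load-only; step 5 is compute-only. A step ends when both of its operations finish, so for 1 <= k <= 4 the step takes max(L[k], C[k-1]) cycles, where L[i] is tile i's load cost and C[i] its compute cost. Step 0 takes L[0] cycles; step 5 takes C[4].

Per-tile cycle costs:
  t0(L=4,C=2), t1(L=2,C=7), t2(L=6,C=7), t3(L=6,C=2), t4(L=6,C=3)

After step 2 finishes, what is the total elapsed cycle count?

end_cycle[2] = 13

  0. 4=4c; end=4; A:t0 B:-
  1. max(2,2)=2c; end=6; A:t0 B:t1
  2. max(6,7)=7c; end=13; A:t2 B:t1
  3. max(6,7)=7c; end=20; A:t2 B:t3
  4. max(6,2)=6c; end=26; A:t4 B:t3
  5. 3=3c; end=29; A:t4 B:t3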